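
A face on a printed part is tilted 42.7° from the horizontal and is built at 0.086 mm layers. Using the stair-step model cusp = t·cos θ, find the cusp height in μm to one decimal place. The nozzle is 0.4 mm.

63.2 μm

h_c = t·cos θ = 0.086 × 0.7349 = 0.063201 mm (63.2 μm).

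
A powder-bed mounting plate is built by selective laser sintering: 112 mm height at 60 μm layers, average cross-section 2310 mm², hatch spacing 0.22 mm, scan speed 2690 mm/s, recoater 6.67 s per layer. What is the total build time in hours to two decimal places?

5.48 hours

Layers = ⌈112/0.06⌉ = 1867.
Per-layer scan distance: 2310 / 0.22 → 10500 mm.
Scan time per layer: 10500 / 2690 → 3.9033 s.
Layer cycle: 3.9033 + 6.67 → 10.5733 s.
1867 layers × 10.5733 s/layer = 19740.3511 s, i.e. 5.48 hours.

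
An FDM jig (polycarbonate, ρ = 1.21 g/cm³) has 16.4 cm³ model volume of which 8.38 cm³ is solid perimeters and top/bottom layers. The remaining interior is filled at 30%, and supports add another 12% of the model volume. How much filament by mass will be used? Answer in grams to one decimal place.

15.4 g

Interior volume = 16.4 − 8.38, so 8.02 cm³.
Infill volume: 0.30 × 8.02 → 2.406 cm³.
Support = 0.12 × 16.4 = 1.968 cm³.
Deposited volume = 8.38 + 2.406 + 1.968 = 12.754 cm³.
Mass: 12.754 × 1.21 → 15.43234 g.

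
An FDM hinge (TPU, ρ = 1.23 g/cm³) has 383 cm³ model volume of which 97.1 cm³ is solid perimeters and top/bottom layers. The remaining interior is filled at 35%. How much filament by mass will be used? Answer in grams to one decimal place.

242.5 g

Infill region: 383 − 97.1 → 285.9 cm³.
Infill deposited: 0.35 × 285.9 → 100.065 cm³.
Deposited volume = 97.1 + 100.065 = 197.165 cm³.
Mass: 197.165 × 1.23 → 242.51295 g.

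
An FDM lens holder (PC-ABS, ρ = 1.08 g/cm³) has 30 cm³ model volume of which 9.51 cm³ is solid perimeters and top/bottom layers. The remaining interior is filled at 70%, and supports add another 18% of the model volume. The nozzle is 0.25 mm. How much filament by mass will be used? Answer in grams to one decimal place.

31.6 g

Infill region = 30 − 9.51 = 20.49 cm³.
Deposited infill: 0.70 × 20.49 → 14.343 cm³.
Support = 0.18 × 30 = 5.4 cm³.
Deposited volume = 9.51 + 14.343 + 5.4, so 29.253 cm³.
Mass: 29.253 × 1.08 → 31.59324 g.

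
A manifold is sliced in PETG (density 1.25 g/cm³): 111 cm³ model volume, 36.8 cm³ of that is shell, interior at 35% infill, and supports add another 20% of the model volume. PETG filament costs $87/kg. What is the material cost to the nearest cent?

Infill region: 111 − 36.8 → 74.2 cm³.
Infill volume = 0.35 × 74.2, so 25.97 cm³.
Support: 0.20 × 111 → 22.2 cm³.
Deposited volume: 36.8 + 25.97 + 22.2 → 84.97 cm³.
Mass: 84.97 × 1.25 → 106.2125 g.
At $87/kg: 106.2125/1000 × 87 = $9.24.

$9.24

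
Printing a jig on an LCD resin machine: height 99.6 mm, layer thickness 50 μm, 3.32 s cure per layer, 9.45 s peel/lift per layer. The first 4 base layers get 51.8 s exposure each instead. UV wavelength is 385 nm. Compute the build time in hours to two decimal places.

Layers = ⌈99.6/0.05⌉ = 1992.
Burn-in layers = 4 × (51.8 + 9.45) = 245 s.
Normal layers = 1988 × (3.32 + 9.45) = 25386.76 s.
Sum: 245 + 25386.76 = 25631.76 s → 7.12 hours.

7.12 hours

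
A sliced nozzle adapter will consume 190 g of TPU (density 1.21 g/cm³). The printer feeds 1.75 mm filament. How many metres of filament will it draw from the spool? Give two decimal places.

65.28 m

Extruded volume: 190/1.21 = 157.0248 cm³ (157024.8 mm³).
Filament cross-section = π × (1.75/2)² = 2.4053 mm².
Length = 157024.8 / 2.4053 = 65282.83 mm = 65.28 m.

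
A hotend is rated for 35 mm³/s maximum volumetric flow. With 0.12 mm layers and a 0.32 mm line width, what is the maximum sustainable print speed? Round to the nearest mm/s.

911 mm/s

A = 0.12 × 0.32 = 0.0384 mm².
Max speed = 35 / 0.0384 = 911.46 ≈ 911 mm/s.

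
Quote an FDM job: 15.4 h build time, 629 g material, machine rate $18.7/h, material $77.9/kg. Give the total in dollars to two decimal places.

$336.98

Time charge: 18.7 × 15.4 → $287.98.
Feedstock cost = 77.9 × 629/1000 = $48.9991.
Job cost: 287.98 + 48.9991 = 336.9791 ≈ $336.98.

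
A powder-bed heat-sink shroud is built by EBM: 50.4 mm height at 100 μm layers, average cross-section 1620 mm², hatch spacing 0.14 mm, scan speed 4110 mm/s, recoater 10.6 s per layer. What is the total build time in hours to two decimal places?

1.88 hours

Number of layers: 50.4 / 0.1 → 504 (rounded up).
Hatch length per layer = 1620 / 0.14 = 11571.4 mm.
Per-layer scan time = 11571.4 / 4110 = 2.8154 s.
Per-layer time = 2.8154 + 10.6, so 13.4154 s.
504 layers × 13.4154 s/layer = 6761.3616 s, i.e. 1.88 hours.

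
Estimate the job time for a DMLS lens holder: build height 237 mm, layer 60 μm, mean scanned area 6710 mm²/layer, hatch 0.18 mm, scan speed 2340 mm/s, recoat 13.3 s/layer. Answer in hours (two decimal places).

32.07 hours

Number of layers: 237 / 0.06 → 3950 (rounded up).
Hatch length per layer = 6710 / 0.18 = 37277.8 mm.
Per-layer scan time = 37277.8 / 2340 = 15.9307 s.
Time per layer = 15.9307 + 13.3 = 29.2307 s.
3950 layers × 29.2307 s/layer = 115461.265 s, i.e. 32.07 hours.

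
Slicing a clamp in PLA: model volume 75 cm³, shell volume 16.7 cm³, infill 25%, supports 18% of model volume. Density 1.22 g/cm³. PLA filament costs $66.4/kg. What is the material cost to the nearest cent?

Volume inside the shell = 75 − 16.7, so 58.3 cm³.
Infill volume: 0.25 × 58.3 → 14.575 cm³.
Support = 0.18 × 75 = 13.5 cm³.
Total printed volume = 16.7 + 14.575 + 13.5, so 44.775 cm³.
Mass: 44.775 × 1.22 → 54.6255 g.
Cost = 54.6255 g / 1000 × $66.4/kg = $3.63.

$3.63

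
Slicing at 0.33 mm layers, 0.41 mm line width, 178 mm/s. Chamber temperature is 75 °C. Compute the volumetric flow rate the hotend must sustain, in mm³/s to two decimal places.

24.08

Extrusion cross-section = 0.33 × 0.41 = 0.1353 mm².
Volumetric flow = 178 × 0.1353 = 24.08 mm³/s.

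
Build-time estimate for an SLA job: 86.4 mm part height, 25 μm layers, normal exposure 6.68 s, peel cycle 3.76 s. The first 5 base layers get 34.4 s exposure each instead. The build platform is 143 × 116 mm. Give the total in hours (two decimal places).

Layer count = ceil(86.4 / 0.025) = 3456.
Burn-in layers = 5 × (34.4 + 3.76) = 190.8 s.
Regular layers = 3451 × (6.68 + 3.76), so 36028.44 s.
Total = 190.8 + 36028.44 = 36219.24 s = 10.06 hours.

10.06 hours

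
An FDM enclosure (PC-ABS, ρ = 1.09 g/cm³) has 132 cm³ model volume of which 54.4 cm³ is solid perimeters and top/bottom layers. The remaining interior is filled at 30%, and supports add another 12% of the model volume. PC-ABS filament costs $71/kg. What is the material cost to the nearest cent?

Infill region: 132 − 54.4 → 77.6 cm³.
Deposited infill = 0.30 × 77.6, so 23.28 cm³.
Support = 0.12 × 132 = 15.84 cm³.
Total printed volume: 54.4 + 23.28 + 15.84 → 93.52 cm³.
Mass: 93.52 × 1.09 → 101.9368 g.
At $71/kg: 101.9368/1000 × 71 = $7.24.

$7.24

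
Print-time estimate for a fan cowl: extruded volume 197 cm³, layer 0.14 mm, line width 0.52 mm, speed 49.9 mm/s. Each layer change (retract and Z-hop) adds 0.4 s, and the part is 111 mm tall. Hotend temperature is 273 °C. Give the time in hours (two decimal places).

15.15 hours

Line area = 0.14 × 0.52, so 0.0728 mm².
Path length: 197000 mm³ / 0.0728 mm² → 2706044 mm.
Print-move time: 2706044 / 49.9 → 54229.3 s.
Layers = ⌈111/0.14⌉ = 793.
Layer-change overhead = 793 × 0.4, so 317.2 s.
Altogether 54229.3 + 317.2 = 54546.5 s, i.e. 15.15 hours.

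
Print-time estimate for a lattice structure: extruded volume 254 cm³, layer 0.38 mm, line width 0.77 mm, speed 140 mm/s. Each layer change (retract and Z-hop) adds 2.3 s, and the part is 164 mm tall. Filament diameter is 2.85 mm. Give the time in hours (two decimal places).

Bead cross-section: 0.38 × 0.77 → 0.2926 mm².
Path length: 254000 mm³ / 0.2926 mm² → 868079.3 mm.
Time extruding = 868079.3 / 140, so 6200.6 s.
Layers = ⌈164/0.38⌉ = 432.
Non-print overhead = 432 × 2.3 = 993.6 s.
Altogether 6200.6 + 993.6 = 7194.2 s, i.e. 2.00 hours.

2.00 hours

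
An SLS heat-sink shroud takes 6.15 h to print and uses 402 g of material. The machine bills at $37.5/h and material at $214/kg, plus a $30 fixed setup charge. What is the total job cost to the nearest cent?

$346.65

Machine-time cost: 37.5 × 6.15 → $230.625.
Material cost: 214 × 402/1000 → $86.028.
Adding setup: 230.625 + 86.028 + 30 → 346.653 ≈ $346.65.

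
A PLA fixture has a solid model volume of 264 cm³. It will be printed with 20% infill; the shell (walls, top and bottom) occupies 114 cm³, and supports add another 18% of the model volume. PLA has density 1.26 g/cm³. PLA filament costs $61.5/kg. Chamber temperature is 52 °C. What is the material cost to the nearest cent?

$14.84

Volume inside the shell = 264 − 114 = 150 cm³.
Infill deposited = 0.20 × 150 = 30 cm³.
Support = 0.18 × 264, so 47.52 cm³.
Deposited volume: 114 + 30 + 47.52 → 191.52 cm³.
Mass: 191.52 × 1.26 → 241.3152 g.
At $61.5/kg: 241.3152/1000 × 61.5 = $14.84.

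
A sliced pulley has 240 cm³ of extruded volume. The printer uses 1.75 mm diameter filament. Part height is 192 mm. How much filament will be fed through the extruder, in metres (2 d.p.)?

99.78 m

A = π r² = π × 0.875² = 2.4053 mm².
L = 240000 mm³ / 2.4053 mm² = 99779.65 mm, i.e. 99.78 m.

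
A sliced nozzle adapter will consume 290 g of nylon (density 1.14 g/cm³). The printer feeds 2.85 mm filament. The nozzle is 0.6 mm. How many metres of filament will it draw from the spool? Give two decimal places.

39.88 m

Volume = 290 g / 1.14 g·cm⁻³ = 254.386 cm³ = 254386 mm³.
A = π r² = π × 1.425² = 6.3794 mm².
Length = 254386 / 6.3794 = 39876.16 mm = 39.88 m.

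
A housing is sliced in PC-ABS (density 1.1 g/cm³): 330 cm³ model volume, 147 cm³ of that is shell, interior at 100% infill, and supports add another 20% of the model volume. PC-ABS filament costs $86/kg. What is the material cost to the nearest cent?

Volume inside the shell: 330 − 147 → 183 cm³.
Deposited infill = 1.00 × 183, so 183 cm³.
Support = 0.20 × 330, so 66 cm³.
Deposited volume = 147 + 183 + 66 = 396 cm³.
Mass = 396 × 1.1, so 435.6 g.
Cost = 435.6 g / 1000 × $86/kg = $37.46.

$37.46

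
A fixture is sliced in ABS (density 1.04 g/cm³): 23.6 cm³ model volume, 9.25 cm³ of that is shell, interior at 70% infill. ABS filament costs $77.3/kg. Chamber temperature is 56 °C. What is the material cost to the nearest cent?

$1.55

Volume inside the shell = 23.6 − 9.25 = 14.35 cm³.
Infill volume = 0.70 × 14.35, so 10.045 cm³.
Deposited volume: 9.25 + 10.045 → 19.295 cm³.
Mass = 19.295 × 1.04, so 20.0668 g.
Cost = 20.0668 g / 1000 × $77.3/kg = $1.55.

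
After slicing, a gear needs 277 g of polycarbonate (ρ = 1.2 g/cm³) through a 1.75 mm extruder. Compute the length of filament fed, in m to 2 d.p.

Volume = 277 g / 1.2 g·cm⁻³ = 230.8333 cm³ = 230833.3 mm³.
A = π r² = π × 0.875² = 2.4053 mm².
L = V/A = 230833.3/2.4053 = 95968.61 mm → 95.97 m.

95.97 m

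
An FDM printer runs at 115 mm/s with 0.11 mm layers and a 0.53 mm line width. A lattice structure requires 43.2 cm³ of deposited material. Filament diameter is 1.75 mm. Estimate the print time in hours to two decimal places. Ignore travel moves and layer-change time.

1.79 hours

Line area = 0.11 × 0.53 = 0.0583 mm².
Total extruded path = 43200/0.0583 = 740994.9 mm.
Print-move time: 740994.9 / 115 → 6443.4 s.
Converting: 6443.4 s = 1.79 hours.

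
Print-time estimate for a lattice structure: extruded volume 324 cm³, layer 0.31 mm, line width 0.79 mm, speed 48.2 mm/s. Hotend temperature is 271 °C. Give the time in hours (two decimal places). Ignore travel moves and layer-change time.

7.62 hours

Bead cross-section = 0.31 × 0.79 = 0.2449 mm².
Path length: 324000 mm³ / 0.2449 mm² → 1322989 mm.
Extrusion time: 1322989 / 48.2 → 27447.9 s.
That's 27447.9 s → 7.62 hours.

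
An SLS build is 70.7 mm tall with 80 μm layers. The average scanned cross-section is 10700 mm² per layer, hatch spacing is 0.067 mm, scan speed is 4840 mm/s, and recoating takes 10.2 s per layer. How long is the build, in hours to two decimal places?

Layer count = ceil(70.7 / 0.08) = 884.
Scan path per layer = 10700 / 0.067, so 159701.5 mm.
Laser time per layer = 159701.5 / 4840 = 32.9962 s.
Per-layer time = 32.9962 + 10.2, so 43.1962 s.
884 layers × 43.1962 s/layer = 38185.4408 s, i.e. 10.61 hours.

10.61 hours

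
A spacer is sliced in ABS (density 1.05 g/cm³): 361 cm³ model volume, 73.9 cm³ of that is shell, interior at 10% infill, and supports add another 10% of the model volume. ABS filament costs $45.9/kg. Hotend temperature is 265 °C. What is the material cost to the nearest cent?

Interior volume = 361 − 73.9, so 287.1 cm³.
Infill volume = 0.10 × 287.1 = 28.71 cm³.
Support = 0.10 × 361, so 36.1 cm³.
Total extruded = 73.9 + 28.71 + 36.1 = 138.71 cm³.
Mass: 138.71 × 1.05 → 145.6455 g.
Cost = 145.6455 g / 1000 × $45.9/kg = $6.69.

$6.69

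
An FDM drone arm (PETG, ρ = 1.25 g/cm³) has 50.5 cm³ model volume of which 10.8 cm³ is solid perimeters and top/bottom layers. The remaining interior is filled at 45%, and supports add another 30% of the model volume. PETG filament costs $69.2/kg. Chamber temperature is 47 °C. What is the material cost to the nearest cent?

Infill region = 50.5 − 10.8, so 39.7 cm³.
Infill deposited = 0.45 × 39.7 = 17.865 cm³.
Support = 0.30 × 50.5 = 15.15 cm³.
Total extruded = 10.8 + 17.865 + 15.15 = 43.815 cm³.
Mass = 43.815 × 1.25, so 54.76875 g.
At $69.2/kg: 54.76875/1000 × 69.2 = $3.79.

$3.79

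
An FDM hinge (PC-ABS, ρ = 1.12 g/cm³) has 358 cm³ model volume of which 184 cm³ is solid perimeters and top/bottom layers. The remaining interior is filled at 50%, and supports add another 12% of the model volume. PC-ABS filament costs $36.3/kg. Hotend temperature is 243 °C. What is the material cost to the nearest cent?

$12.76

Infill region = 358 − 184, so 174 cm³.
Deposited infill = 0.50 × 174, so 87 cm³.
Support = 0.12 × 358, so 42.96 cm³.
Total extruded = 184 + 87 + 42.96 = 313.96 cm³.
Mass: 313.96 × 1.12 → 351.6352 g.
Cost = 351.6352 g / 1000 × $36.3/kg = $12.76.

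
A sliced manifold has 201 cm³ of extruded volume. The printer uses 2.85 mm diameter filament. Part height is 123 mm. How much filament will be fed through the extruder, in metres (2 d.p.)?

31.51 m

Cross-section of 2.85 mm filament: π·(2.85/2)² = 6.3794 mm².
L = 201000 mm³ / 6.3794 mm² = 31507.67 mm, i.e. 31.51 m.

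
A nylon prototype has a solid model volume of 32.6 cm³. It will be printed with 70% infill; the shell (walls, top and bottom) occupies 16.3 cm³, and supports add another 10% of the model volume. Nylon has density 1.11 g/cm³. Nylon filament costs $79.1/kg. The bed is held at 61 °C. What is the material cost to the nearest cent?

Infill region = 32.6 − 16.3 = 16.3 cm³.
Infill volume = 0.70 × 16.3, so 11.41 cm³.
Support: 0.10 × 32.6 → 3.26 cm³.
Total extruded = 16.3 + 11.41 + 3.26 = 30.97 cm³.
Mass = 30.97 × 1.11, so 34.3767 g.
At $79.1/kg: 34.3767/1000 × 79.1 = $2.72.

$2.72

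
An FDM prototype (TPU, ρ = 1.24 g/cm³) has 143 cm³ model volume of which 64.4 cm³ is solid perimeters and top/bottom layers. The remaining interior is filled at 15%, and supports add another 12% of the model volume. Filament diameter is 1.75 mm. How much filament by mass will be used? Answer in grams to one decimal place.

Infill region = 143 − 64.4 = 78.6 cm³.
Infill volume = 0.15 × 78.6, so 11.79 cm³.
Support = 0.12 × 143 = 17.16 cm³.
Total extruded = 64.4 + 11.79 + 17.16 = 93.35 cm³.
Mass: 93.35 × 1.24 → 115.754 g.

115.8 g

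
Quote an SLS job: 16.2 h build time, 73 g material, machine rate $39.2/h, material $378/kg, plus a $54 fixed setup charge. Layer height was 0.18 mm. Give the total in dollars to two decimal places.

Machine-time cost = 39.2 × 16.2, so $635.04.
Material cost: 378 × 73/1000 → $27.594.
Total = 635.04 + 27.594 + 54 = 716.634 ≈ $716.63.

$716.63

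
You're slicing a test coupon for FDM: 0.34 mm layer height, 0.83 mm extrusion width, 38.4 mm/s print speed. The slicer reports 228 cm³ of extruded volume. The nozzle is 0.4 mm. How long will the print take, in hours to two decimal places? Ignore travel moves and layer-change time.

5.84 hours

Bead cross-section: 0.34 × 0.83 → 0.2822 mm².
Toolpath length = 228 cm³ / 0.2822 mm² = 228000 / 0.2822 = 807937.6 mm.
Extrusion time = 807937.6 / 38.4, so 21040 s.
In the requested units: 21040 s = 5.84 hours.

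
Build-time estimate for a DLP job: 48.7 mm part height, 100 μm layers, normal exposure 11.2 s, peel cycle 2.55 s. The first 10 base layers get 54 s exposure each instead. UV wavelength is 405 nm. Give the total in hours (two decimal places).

1.98 hours

Layers = ⌈48.7/0.1⌉ = 487.
Bottom layers = 10 × (54 + 2.55) = 565.5 s.
Normal layers = 477 × (11.2 + 2.55) = 6558.75 s.
Total = 565.5 + 6558.75 = 7124.25 s = 1.98 hours.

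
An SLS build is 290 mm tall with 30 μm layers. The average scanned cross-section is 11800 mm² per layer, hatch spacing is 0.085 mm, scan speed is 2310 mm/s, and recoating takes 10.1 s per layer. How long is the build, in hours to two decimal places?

Number of layers: 290 / 0.03 → 9667 (rounded up).
Scan path per layer = 11800 / 0.085 = 138823.5 mm.
Laser time per layer = 138823.5 / 2310 = 60.0968 s.
Time per layer = 60.0968 + 10.1 = 70.1968 s.
Build time = 9667 × 70.1968 = 678592.4656 s = 188.50 hours.

188.50 hours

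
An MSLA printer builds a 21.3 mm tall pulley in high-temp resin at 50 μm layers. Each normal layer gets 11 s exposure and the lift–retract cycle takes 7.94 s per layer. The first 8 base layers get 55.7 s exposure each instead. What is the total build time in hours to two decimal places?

2.34 hours

Number of layers: 21.3 / 0.05 → 426 (rounded up).
Burn-in layers = 8 × (55.7 + 7.94), so 509.12 s.
Normal layers = 418 × (11 + 7.94) = 7916.92 s.
Total = 509.12 + 7916.92 = 8426.04 s = 2.34 hours.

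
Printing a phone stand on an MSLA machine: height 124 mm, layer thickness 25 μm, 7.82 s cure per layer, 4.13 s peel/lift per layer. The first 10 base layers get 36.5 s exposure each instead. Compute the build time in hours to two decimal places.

16.54 hours

Layer count = ceil(124 / 0.025) = 4960.
Bottom layers: 10 × (36.5 + 4.13) → 406.3 s.
Normal layers: 4950 × (7.82 + 4.13) → 59152.5 s.
Sum: 406.3 + 59152.5 = 59558.8 s → 16.54 hours.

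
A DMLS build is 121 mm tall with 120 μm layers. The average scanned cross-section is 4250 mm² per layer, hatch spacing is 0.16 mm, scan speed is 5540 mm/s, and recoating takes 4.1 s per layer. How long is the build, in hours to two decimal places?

Layers = ⌈121/0.12⌉ = 1009.
Hatch length per layer = 4250 / 0.16, so 26562.5 mm.
Per-layer scan time = 26562.5 / 5540 = 4.7947 s.
Per-layer time = 4.7947 + 4.1 = 8.8947 s.
Total: 1009 × 8.8947 s = 8974.7523 s → 2.49 hours.

2.49 hours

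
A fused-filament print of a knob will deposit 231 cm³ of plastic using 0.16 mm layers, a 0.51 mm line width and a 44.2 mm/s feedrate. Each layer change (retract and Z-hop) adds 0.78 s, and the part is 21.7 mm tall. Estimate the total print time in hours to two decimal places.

Extrusion cross-section: 0.16 × 0.51 → 0.0816 mm².
Path length: 231000 mm³ / 0.0816 mm² → 2830882.4 mm.
Print-move time: 2830882.4 / 44.2 → 64047.1 s.
Layers = ⌈21.7/0.16⌉ = 136.
Layer-change overhead = 136 × 0.78, so 106.08 s.
Total = 64047.1 + 106.08 = 64153.18 s = 17.82 hours.

17.82 hours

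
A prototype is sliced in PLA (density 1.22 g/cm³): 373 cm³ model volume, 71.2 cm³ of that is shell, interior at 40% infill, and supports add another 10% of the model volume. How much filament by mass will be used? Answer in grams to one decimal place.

Volume inside the shell = 373 − 71.2, so 301.8 cm³.
Deposited infill: 0.40 × 301.8 → 120.72 cm³.
Support = 0.10 × 373 = 37.3 cm³.
Total printed volume = 71.2 + 120.72 + 37.3, so 229.22 cm³.
Mass = 229.22 × 1.22 = 279.6484 g.

279.6 g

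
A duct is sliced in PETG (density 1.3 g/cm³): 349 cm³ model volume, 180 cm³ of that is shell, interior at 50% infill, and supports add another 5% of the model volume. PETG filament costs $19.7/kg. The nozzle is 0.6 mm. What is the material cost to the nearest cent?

Infill region: 349 − 180 → 169 cm³.
Deposited infill: 0.50 × 169 → 84.5 cm³.
Support = 0.05 × 349, so 17.45 cm³.
Total printed volume: 180 + 84.5 + 17.45 → 281.95 cm³.
Mass: 281.95 × 1.3 → 366.535 g.
At $19.7/kg: 366.535/1000 × 19.7 = $7.22.

$7.22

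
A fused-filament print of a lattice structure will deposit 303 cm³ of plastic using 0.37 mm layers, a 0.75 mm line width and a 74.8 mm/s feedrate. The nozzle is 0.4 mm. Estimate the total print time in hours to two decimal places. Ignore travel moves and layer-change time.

4.05 hours

Bead cross-section = 0.37 × 0.75, so 0.2775 mm².
Toolpath length = 303 cm³ / 0.2775 mm² = 303000 / 0.2775 = 1091891.9 mm.
Time extruding = 1091891.9 / 74.8 = 14597.5 s.
14597.5 s = 4.05 hours.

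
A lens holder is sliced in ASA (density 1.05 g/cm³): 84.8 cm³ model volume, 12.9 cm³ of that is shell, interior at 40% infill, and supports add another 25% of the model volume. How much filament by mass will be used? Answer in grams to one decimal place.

Interior volume = 84.8 − 12.9, so 71.9 cm³.
Infill volume: 0.40 × 71.9 → 28.76 cm³.
Support: 0.25 × 84.8 → 21.2 cm³.
Total extruded = 12.9 + 28.76 + 21.2, so 62.86 cm³.
Mass = 62.86 × 1.05 = 66.003 g.

66.0 g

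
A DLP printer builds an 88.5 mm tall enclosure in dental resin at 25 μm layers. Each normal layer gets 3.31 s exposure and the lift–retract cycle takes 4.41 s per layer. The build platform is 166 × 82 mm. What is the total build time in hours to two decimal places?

Number of layers: 88.5 / 0.025 → 3540 (rounded up).
Cycle time = 3.31 + 4.41 = 7.72 s.
Build time: 3540 × 7.72 s = 27328.8 s, i.e. 7.59 hours.

7.59 hours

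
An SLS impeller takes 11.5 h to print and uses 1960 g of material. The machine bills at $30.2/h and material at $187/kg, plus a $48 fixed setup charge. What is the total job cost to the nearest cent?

Machine cost = 30.2 × 11.5 = $347.30.
Feedstock cost = 187 × 1960/1000 = $366.52.
Total = 347.30 + 366.52 + 48 = $761.82.

$761.82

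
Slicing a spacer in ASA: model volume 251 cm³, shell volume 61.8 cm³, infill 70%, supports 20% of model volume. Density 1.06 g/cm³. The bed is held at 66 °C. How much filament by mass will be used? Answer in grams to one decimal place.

Interior volume = 251 − 61.8 = 189.2 cm³.
Deposited infill = 0.70 × 189.2, so 132.44 cm³.
Support = 0.20 × 251, so 50.2 cm³.
Total extruded: 61.8 + 132.44 + 50.2 → 244.44 cm³.
Mass: 244.44 × 1.06 → 259.1064 g.

259.1 g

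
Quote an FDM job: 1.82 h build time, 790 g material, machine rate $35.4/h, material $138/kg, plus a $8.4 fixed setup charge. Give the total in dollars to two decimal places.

$181.85

Time charge = 35.4 × 1.82, so $64.428.
Material charge = 138 × 790/1000 = $109.02.
Total = 64.428 + 109.02 + 8.4 = 181.848 ≈ $181.85.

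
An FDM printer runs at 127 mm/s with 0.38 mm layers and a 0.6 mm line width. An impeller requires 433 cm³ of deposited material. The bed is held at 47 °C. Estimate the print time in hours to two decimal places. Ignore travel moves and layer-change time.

Line area = 0.38 × 0.6, so 0.228 mm².
Total extruded path = 433000/0.228 = 1899122.8 mm.
Extrusion time = 1899122.8 / 127, so 14953.7 s.
In the requested units: 14953.7 s = 4.15 hours.

4.15 hours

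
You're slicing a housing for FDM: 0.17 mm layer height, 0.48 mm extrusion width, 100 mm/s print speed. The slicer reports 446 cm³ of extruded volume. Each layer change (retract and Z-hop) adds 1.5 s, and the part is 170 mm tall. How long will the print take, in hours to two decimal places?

15.60 hours

Bead cross-section: 0.17 × 0.48 → 0.0816 mm².
Total extruded path = 446000/0.0816 = 5465686.3 mm.
Time extruding = 5465686.3 / 100 = 54656.9 s.
Layers = ⌈170/0.17⌉ = 1000.
Z-hop total = 1000 × 1.5 = 1500 s.
Total = 54656.9 + 1500 = 56156.9 s = 15.60 hours.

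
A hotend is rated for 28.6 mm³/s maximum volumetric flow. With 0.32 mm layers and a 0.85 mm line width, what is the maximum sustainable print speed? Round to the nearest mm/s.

Extrusion cross-section: 0.32 × 0.85 → 0.272 mm².
Max speed = 28.6 / 0.272 = 105.15 ≈ 105 mm/s.

105 mm/s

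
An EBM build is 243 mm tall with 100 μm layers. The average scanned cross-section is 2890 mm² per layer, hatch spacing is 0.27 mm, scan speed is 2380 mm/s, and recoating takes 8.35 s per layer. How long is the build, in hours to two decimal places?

8.67 hours

Number of layers: 243 / 0.1 → 2430 (rounded up).
Hatch length per layer = 2890 / 0.27, so 10703.7 mm.
Per-layer scan time: 10703.7 / 2380 → 4.4974 s.
Layer cycle = 4.4974 + 8.35 = 12.8474 s.
Total: 2430 × 12.8474 s = 31219.182 s → 8.67 hours.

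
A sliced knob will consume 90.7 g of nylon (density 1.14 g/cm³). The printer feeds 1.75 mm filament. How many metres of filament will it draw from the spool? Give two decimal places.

Extruded volume: 90.7/1.14 = 79.5614 cm³ (79561.4 mm³).
Cross-section of 1.75 mm filament: π·(1.75/2)² = 2.4053 mm².
Length = 79561.4 / 2.4053 = 33077.54 mm = 33.08 m.

33.08 m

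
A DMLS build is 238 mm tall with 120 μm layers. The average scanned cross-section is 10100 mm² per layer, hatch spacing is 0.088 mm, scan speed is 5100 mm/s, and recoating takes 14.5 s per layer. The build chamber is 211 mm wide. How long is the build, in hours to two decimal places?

20.39 hours

Layers = ⌈238/0.12⌉ = 1984.
Hatch length per layer: 10100 / 0.088 → 114772.7 mm.
Per-layer scan time = 114772.7 / 5100, so 22.5045 s.
Per-layer time = 22.5045 + 14.5, so 37.0045 s.
1984 layers × 37.0045 s/layer = 73416.928 s, i.e. 20.39 hours.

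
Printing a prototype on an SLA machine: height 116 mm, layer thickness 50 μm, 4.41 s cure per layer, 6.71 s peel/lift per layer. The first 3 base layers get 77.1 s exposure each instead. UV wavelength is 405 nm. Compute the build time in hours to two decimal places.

Layers = ⌈116/0.05⌉ = 2320.
Base layers = 3 × (77.1 + 6.71) = 251.43 s.
Remaining layers = 2317 × (4.41 + 6.71), so 25765.04 s.
Sum: 251.43 + 25765.04 = 26016.47 s → 7.23 hours.

7.23 hours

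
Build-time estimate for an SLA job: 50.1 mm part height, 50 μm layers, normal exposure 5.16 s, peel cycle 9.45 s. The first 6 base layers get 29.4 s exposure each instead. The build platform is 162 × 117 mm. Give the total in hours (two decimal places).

4.11 hours

Layer count = ceil(50.1 / 0.05) = 1002.
Burn-in layers: 6 × (29.4 + 9.45) → 233.1 s.
Normal layers = 996 × (5.16 + 9.45) = 14551.56 s.
Sum: 233.1 + 14551.56 = 14784.66 s → 4.11 hours.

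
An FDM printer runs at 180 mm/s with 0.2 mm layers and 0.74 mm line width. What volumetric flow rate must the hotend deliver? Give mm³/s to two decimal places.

Bead cross-section = 0.2 × 0.74 = 0.148 mm².
Q = v·A = 180 × 0.148 = 26.64 mm³/s.

26.64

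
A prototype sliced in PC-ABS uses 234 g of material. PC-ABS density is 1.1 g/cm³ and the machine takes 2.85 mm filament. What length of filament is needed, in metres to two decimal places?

Volume = 234 g / 1.1 g·cm⁻³ = 212.7273 cm³ = 212727.3 mm³.
A = π r² = π × 1.425² = 6.3794 mm².
Length = 212727.3 / 6.3794 = 33345.97 mm = 33.35 m.

33.35 m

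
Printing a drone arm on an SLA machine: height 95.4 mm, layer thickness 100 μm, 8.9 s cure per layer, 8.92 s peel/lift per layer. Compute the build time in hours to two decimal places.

4.72 hours

Layers = ⌈95.4/0.1⌉ = 954.
Per-layer time = 8.9 + 8.92 = 17.82 s.
Build time: 954 × 17.82 s = 17000.28 s, i.e. 4.72 hours.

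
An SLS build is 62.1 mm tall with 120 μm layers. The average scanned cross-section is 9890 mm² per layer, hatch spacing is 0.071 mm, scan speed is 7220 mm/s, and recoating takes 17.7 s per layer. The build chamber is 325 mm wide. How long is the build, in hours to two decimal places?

5.32 hours

Layers = ⌈62.1/0.12⌉ = 518.
Hatch length per layer = 9890 / 0.071, so 139295.8 mm.
Per-layer scan time = 139295.8 / 7220 = 19.293 s.
Time per layer = 19.293 + 17.7 = 36.993 s.
Build time = 518 × 36.993 = 19162.374 s = 5.32 hours.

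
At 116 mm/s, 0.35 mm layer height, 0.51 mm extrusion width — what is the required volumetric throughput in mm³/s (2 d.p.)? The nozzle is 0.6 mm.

A: 0.35 × 0.51 → 0.1785 mm².
Q = v·A = 116 × 0.1785 = 20.71 mm³/s.

20.71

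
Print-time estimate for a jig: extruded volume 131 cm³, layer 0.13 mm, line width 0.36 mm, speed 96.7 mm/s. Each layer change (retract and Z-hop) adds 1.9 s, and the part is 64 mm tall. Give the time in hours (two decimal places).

8.30 hours

Bead cross-section = 0.13 × 0.36, so 0.0468 mm².
Total extruded path = 131000/0.0468 = 2799145.3 mm.
Time extruding = 2799145.3 / 96.7, so 28946.7 s.
Layer count = ceil(64 / 0.13) = 493.
Non-print overhead: 493 × 1.9 → 936.7 s.
Total = 28946.7 + 936.7 = 29883.4 s = 8.30 hours.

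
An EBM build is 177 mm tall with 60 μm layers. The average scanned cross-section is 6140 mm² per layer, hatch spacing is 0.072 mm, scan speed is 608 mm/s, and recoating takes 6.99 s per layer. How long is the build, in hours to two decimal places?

Layer count = ceil(177 / 0.06) = 2950.
Per-layer scan distance: 6140 / 0.072 → 85277.8 mm.
Scan time per layer = 85277.8 / 608, so 140.2595 s.
Time per layer = 140.2595 + 6.99, so 147.2495 s.
Build time = 2950 × 147.2495 = 434386.025 s = 120.66 hours.

120.66 hours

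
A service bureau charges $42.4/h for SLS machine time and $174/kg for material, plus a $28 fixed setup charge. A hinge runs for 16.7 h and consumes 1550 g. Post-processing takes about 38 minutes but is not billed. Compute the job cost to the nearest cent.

$1005.78

Machine cost = 42.4 × 16.7 = $708.08.
Material charge = 174 × 1550/1000, so $269.70.
Adding setup: 708.08 + 269.70 + 28 → $1005.78.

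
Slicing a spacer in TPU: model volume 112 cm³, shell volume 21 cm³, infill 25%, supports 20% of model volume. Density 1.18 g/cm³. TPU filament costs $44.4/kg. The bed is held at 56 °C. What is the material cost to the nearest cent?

$3.47

Interior volume = 112 − 21 = 91 cm³.
Deposited infill = 0.25 × 91 = 22.75 cm³.
Support = 0.20 × 112, so 22.4 cm³.
Total printed volume: 21 + 22.75 + 22.4 → 66.15 cm³.
Mass = 66.15 × 1.18 = 78.057 g.
At $44.4/kg: 78.057/1000 × 44.4 = $3.47.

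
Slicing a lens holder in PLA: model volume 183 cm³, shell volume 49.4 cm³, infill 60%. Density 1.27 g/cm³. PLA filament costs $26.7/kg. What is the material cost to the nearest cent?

Interior volume = 183 − 49.4 = 133.6 cm³.
Deposited infill = 0.60 × 133.6, so 80.16 cm³.
Deposited volume: 49.4 + 80.16 → 129.56 cm³.
Mass = 129.56 × 1.27 = 164.5412 g.
At $26.7/kg: 164.5412/1000 × 26.7 = $4.39.

$4.39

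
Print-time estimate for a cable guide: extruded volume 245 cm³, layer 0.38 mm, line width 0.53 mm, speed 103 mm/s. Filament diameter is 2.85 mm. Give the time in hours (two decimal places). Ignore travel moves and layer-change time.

3.28 hours

Extrusion cross-section = 0.38 × 0.53, so 0.2014 mm².
Path length: 245000 mm³ / 0.2014 mm² → 1216484.6 mm.
Time extruding = 1216484.6 / 103 = 11810.5 s.
11810.5 s = 3.28 hours.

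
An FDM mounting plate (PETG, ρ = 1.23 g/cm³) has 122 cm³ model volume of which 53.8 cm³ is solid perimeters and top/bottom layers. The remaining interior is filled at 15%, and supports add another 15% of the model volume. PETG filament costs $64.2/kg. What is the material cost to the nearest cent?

$6.50

Volume inside the shell = 122 − 53.8, so 68.2 cm³.
Infill deposited = 0.15 × 68.2 = 10.23 cm³.
Support = 0.15 × 122, so 18.3 cm³.
Total printed volume: 53.8 + 10.23 + 18.3 → 82.33 cm³.
Mass = 82.33 × 1.23, so 101.2659 g.
At $64.2/kg: 101.2659/1000 × 64.2 = $6.50.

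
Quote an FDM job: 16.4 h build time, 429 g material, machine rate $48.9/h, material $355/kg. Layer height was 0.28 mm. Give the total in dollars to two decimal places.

$954.26

Machine-time cost = 48.9 × 16.4, so $801.96.
Feedstock cost = 355 × 429/1000 = $152.295.
Total = 801.96 + 152.295 = 954.255 ≈ $954.26.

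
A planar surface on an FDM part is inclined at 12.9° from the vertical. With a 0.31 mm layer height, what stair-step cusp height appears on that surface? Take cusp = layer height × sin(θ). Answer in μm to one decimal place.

sin(12.9°) = 0.2233, so cusp = 0.31 × 0.2233 = 0.069223 mm → 69.2 μm.

69.2 μm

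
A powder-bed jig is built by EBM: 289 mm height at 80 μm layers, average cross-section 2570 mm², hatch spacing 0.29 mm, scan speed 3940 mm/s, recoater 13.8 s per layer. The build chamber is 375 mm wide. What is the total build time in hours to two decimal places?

Layers = ⌈289/0.08⌉ = 3613.
Scan path per layer = 2570 / 0.29 = 8862.1 mm.
Per-layer scan time: 8862.1 / 3940 → 2.2493 s.
Layer cycle: 2.2493 + 13.8 → 16.0493 s.
3613 layers × 16.0493 s/layer = 57986.1209 s, i.e. 16.11 hours.

16.11 hours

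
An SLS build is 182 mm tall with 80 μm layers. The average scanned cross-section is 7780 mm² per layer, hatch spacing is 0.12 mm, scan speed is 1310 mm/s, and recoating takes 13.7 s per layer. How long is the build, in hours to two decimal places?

39.93 hours

Number of layers: 182 / 0.08 → 2275 (rounded up).
Per-layer scan distance: 7780 / 0.12 → 64833.3 mm.
Laser time per layer = 64833.3 / 1310, so 49.4911 s.
Per-layer time = 49.4911 + 13.7 = 63.1911 s.
Total: 2275 × 63.1911 s = 143759.7525 s → 39.93 hours.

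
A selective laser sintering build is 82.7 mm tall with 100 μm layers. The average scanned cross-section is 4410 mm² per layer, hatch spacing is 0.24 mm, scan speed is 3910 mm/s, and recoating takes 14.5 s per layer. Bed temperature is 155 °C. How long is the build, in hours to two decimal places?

4.41 hours

Layer count = ceil(82.7 / 0.1) = 827.
Scan path per layer: 4410 / 0.24 → 18375 mm.
Laser time per layer: 18375 / 3910 → 4.6995 s.
Time per layer: 4.6995 + 14.5 → 19.1995 s.
Build time = 827 × 19.1995 = 15877.9865 s = 4.41 hours.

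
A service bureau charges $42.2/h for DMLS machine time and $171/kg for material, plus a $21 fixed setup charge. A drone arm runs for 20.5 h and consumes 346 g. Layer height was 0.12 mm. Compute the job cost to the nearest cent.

Machine-time cost: 42.2 × 20.5 → $865.10.
Feedstock cost = 171 × 346/1000 = $59.166.
Adding setup: 865.10 + 59.166 + 21 → 945.266 ≈ $945.27.

$945.27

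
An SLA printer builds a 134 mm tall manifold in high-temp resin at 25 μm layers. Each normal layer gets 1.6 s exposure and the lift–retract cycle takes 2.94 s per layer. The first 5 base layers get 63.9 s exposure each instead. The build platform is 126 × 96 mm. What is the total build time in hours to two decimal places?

6.85 hours

Number of layers: 134 / 0.025 → 5360 (rounded up).
Burn-in layers = 5 × (63.9 + 2.94) = 334.2 s.
Normal layers = 5355 × (1.6 + 2.94), so 24311.7 s.
Sum: 334.2 + 24311.7 = 24645.9 s → 6.85 hours.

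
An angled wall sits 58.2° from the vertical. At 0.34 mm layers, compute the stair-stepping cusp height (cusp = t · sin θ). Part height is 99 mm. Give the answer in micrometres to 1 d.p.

289.0 μm

h_c = t·sin θ = 0.34 × 0.8499 = 0.288966 mm (289.0 μm).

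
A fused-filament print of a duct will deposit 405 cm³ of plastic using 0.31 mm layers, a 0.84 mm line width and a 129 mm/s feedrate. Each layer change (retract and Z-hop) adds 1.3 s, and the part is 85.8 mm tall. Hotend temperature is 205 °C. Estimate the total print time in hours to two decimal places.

Line area: 0.31 × 0.84 → 0.2604 mm².
Toolpath length = 405 cm³ / 0.2604 mm² = 405000 / 0.2604 = 1555299.5 mm.
Extrusion time = 1555299.5 / 129 = 12056.6 s.
Layers = ⌈85.8/0.31⌉ = 277.
Z-hop total = 277 × 1.3 = 360.1 s.
Altogether 12056.6 + 360.1 = 12416.7 s, i.e. 3.45 hours.

3.45 hours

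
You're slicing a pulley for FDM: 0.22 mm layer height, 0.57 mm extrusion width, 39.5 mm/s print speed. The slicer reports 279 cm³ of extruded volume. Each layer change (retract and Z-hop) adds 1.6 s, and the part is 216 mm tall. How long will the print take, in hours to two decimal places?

Extrusion cross-section = 0.22 × 0.57 = 0.1254 mm².
Toolpath length = 279 cm³ / 0.1254 mm² = 279000 / 0.1254 = 2224880.4 mm.
Print-move time: 2224880.4 / 39.5 → 56326.1 s.
Layer count = ceil(216 / 0.22) = 982.
Non-print overhead = 982 × 1.6 = 1571.2 s.
Total = 56326.1 + 1571.2 = 57897.3 s = 16.08 hours.

16.08 hours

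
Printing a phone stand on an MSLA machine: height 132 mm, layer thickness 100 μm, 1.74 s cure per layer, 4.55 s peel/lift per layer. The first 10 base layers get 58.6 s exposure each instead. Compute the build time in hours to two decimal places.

2.46 hours

Layer count = ceil(132 / 0.1) = 1320.
Bottom layers: 10 × (58.6 + 4.55) → 631.5 s.
Regular layers = 1310 × (1.74 + 4.55) = 8239.9 s.
Total = 631.5 + 8239.9 = 8871.4 s = 2.46 hours.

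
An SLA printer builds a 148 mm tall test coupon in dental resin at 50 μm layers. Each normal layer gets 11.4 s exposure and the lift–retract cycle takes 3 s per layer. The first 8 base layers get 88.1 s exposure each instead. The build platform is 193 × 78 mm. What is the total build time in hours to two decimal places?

Layers = ⌈148/0.05⌉ = 2960.
Bottom layers: 8 × (88.1 + 3) → 728.8 s.
Normal layers = 2952 × (11.4 + 3) = 42508.8 s.
Total = 728.8 + 42508.8 = 43237.6 s = 12.01 hours.

12.01 hours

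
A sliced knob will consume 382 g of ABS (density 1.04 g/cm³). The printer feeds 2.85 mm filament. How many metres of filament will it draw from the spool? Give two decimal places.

57.58 m

Volume = 382 g / 1.04 g·cm⁻³ = 367.3077 cm³ = 367307.7 mm³.
Cross-section of 2.85 mm filament: π·(2.85/2)² = 6.3794 mm².
L = V/A = 367307.7/6.3794 = 57577.15 mm → 57.58 m.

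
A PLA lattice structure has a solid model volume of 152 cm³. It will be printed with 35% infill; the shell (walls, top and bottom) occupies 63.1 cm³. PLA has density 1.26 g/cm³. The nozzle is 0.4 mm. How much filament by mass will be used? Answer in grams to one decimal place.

118.7 g

Interior volume = 152 − 63.1, so 88.9 cm³.
Infill volume = 0.35 × 88.9 = 31.115 cm³.
Deposited volume: 63.1 + 31.115 → 94.215 cm³.
Mass = 94.215 × 1.26 = 118.7109 g.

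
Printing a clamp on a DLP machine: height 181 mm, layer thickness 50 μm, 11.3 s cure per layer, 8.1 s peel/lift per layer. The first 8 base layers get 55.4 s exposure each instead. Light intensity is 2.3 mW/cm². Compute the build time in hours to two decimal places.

19.61 hours

Layer count = ceil(181 / 0.05) = 3620.
Bottom layers = 8 × (55.4 + 8.1) = 508 s.
Remaining layers: 3612 × (11.3 + 8.1) → 70072.8 s.
Sum: 508 + 70072.8 = 70580.8 s → 19.61 hours.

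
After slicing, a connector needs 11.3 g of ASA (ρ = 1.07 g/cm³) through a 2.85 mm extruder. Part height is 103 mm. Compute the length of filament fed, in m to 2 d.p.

Volume = 11.3 g / 1.07 g·cm⁻³ = 10.5607 cm³ = 10560.7 mm³.
A = π r² = π × 1.425² = 6.3794 mm².
L = V/A = 10560.7/6.3794 = 1655.44 mm → 1.66 m.

1.66 m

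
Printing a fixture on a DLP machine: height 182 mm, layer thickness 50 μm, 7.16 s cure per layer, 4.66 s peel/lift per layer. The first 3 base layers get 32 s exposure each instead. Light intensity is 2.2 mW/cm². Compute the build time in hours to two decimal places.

Number of layers: 182 / 0.05 → 3640 (rounded up).
Bottom layers = 3 × (32 + 4.66), so 109.98 s.
Normal layers: 3637 × (7.16 + 4.66) → 42989.34 s.
Sum: 109.98 + 42989.34 = 43099.32 s → 11.97 hours.

11.97 hours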